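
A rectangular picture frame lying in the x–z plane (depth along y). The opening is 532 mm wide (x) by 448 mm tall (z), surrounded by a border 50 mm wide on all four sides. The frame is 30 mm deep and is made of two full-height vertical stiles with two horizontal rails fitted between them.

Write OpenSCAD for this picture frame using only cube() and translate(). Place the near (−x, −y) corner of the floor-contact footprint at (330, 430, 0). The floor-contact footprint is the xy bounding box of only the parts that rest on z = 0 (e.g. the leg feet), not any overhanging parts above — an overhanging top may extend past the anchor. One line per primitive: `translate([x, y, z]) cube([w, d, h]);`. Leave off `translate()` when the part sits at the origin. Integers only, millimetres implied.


translate([330, 430, 0]) cube([50, 30, 548]);
translate([912, 430, 0]) cube([50, 30, 548]);
translate([380, 430, 0]) cube([532, 30, 50]);
translate([380, 430, 498]) cube([532, 30, 50]);


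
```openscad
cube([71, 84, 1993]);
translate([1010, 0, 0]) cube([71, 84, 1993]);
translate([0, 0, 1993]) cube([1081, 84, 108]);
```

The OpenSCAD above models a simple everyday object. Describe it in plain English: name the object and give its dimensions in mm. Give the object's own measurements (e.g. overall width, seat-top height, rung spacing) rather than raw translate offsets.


A door frame. The clear opening is 939 mm wide and 1993 mm high. Two 71 mm wide jambs, 84 mm deep, stand either side of the opening from the floor to the top of the opening. A 108 mm thick head sits across the top of both jambs, spanning the full outside width of the frame.


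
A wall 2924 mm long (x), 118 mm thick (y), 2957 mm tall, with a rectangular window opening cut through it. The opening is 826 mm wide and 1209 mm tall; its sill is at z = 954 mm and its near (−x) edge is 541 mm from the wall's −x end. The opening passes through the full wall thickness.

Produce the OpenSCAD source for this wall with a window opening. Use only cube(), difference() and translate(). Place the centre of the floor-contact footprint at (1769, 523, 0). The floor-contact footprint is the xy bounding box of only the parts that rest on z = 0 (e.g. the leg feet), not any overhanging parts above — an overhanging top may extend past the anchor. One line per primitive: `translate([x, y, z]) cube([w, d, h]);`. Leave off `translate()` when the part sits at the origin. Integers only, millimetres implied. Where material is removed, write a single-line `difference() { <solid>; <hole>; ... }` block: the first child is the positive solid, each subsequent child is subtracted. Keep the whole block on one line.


difference() { translate([307, 464, 0]) cube([2924, 118, 2957]); translate([848, 464, 954]) cube([826, 118, 1209]); }


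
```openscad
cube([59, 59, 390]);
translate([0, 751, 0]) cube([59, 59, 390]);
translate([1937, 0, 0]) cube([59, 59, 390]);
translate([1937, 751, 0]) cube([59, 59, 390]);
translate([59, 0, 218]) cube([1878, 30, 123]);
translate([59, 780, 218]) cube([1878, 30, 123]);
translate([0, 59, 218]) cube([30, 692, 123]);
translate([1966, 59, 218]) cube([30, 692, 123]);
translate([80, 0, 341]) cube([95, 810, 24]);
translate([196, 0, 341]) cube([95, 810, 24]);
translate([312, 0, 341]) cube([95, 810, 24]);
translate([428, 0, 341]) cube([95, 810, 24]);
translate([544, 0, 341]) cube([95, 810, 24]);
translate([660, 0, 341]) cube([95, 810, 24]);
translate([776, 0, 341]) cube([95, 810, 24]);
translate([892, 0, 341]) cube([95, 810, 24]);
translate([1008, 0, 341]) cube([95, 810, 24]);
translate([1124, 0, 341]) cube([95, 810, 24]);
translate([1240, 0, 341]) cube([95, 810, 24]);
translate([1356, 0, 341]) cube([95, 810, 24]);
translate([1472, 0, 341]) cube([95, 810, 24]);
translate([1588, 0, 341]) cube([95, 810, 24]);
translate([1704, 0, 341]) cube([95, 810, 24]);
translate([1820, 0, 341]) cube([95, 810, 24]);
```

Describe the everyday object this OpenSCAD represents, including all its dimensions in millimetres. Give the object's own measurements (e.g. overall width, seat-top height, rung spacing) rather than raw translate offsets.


A bed frame 1996 mm long (x) by 810 mm wide (y). Four 59×59 mm corner posts, 390 mm tall, at the corners of the footprint. Four rails of 30 mm thickness and 123 mm height run between adjacent posts with their undersides at z = 218 mm, their outer faces flush with the outside of the frame (the two x-running rails run between the posts' inner faces; the two y-running rails run between the posts' inner faces). 16 slats, each 95 mm wide (x) and 24 mm thick, lie across the top of the two x-running rails, running the full 810 mm width of the frame in y; along x they sit between the end posts with a 21 mm gap after the −x posts and between neighbouring slats, leaving 22 mm before the +x posts.


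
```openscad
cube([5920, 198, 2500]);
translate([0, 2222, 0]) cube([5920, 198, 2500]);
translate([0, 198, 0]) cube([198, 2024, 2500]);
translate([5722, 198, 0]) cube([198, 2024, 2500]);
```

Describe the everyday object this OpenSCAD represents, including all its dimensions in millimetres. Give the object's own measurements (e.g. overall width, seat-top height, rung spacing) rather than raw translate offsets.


The wall frame of a small rectangular building: four walls, each 2500 mm tall and 198 mm thick, enclosing a footprint 5920 mm (x) by 2420 mm (y) outside-to-outside, with no floor or roof. The front and back walls (the −y and +y sides) span the full width; the two side walls fit between them.


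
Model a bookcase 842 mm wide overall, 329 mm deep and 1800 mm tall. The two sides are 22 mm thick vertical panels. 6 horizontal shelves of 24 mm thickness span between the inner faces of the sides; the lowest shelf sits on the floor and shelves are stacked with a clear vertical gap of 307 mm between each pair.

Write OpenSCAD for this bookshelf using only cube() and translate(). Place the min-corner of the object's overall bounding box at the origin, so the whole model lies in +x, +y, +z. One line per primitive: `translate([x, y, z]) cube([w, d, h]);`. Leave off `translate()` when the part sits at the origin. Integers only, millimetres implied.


cube([22, 329, 1800]);
translate([820, 0, 0]) cube([22, 329, 1800]);
translate([22, 0, 0]) cube([798, 329, 24]);
translate([22, 0, 331]) cube([798, 329, 24]);
translate([22, 0, 662]) cube([798, 329, 24]);
translate([22, 0, 993]) cube([798, 329, 24]);
translate([22, 0, 1324]) cube([798, 329, 24]);
translate([22, 0, 1655]) cube([798, 329, 24]);


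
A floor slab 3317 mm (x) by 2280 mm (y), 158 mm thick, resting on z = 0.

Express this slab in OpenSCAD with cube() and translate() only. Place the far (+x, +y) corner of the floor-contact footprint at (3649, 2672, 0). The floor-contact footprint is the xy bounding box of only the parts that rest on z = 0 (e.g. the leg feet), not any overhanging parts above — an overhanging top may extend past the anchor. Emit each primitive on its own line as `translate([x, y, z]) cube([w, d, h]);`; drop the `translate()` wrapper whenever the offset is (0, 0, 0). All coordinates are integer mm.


translate([332, 392, 0]) cube([3317, 2280, 158]);


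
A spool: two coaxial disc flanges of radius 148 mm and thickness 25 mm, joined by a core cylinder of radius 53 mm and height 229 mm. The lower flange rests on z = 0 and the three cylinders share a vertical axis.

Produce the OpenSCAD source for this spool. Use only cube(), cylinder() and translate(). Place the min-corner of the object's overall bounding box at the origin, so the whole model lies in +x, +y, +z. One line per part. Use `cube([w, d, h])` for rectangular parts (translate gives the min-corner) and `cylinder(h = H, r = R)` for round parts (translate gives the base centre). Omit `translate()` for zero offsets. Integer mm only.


translate([148, 148, 0]) cylinder(h = 25, r = 148);
translate([148, 148, 25]) cylinder(h = 229, r = 53);
translate([148, 148, 254]) cylinder(h = 25, r = 148);


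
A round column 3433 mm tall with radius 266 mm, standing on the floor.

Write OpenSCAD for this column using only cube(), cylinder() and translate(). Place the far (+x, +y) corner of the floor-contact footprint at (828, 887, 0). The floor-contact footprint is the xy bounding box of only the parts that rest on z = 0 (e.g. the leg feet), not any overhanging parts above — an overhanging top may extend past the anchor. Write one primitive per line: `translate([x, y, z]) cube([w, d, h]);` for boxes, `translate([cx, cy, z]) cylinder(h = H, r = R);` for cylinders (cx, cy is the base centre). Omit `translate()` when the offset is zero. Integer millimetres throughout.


translate([562, 621, 0]) cylinder(h = 3433, r = 266);


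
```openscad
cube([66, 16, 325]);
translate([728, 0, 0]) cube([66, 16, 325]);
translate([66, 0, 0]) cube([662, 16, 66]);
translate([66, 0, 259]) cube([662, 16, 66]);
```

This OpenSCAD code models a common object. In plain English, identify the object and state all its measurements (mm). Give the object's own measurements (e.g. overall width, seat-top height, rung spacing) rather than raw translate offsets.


A rectangular picture frame lying in the x–z plane (depth along y). The opening is 662 mm wide (x) by 193 mm tall (z), surrounded by a border 66 mm wide on all four sides. The frame is 16 mm deep and is made of two full-height vertical stiles with two horizontal rails fitted between them.


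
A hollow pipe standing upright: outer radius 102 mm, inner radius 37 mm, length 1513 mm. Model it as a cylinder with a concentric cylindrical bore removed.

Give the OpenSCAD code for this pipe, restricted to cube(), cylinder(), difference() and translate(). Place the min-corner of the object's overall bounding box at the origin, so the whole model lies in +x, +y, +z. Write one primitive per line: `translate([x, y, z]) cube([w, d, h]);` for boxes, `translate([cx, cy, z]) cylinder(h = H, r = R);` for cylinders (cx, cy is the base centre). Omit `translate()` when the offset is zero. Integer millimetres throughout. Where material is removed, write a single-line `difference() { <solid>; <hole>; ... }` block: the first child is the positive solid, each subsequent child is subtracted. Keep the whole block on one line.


difference() { translate([102, 102, 0]) cylinder(h = 1513, r = 102); translate([102, 102, 0]) cylinder(h = 1513, r = 37); }


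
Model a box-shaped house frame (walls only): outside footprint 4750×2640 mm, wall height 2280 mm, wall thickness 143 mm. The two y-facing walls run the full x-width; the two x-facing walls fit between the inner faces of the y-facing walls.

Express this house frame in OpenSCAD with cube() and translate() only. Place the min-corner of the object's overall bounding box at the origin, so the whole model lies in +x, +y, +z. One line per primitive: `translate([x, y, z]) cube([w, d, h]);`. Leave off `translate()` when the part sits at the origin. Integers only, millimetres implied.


cube([4750, 143, 2280]);
translate([0, 2497, 0]) cube([4750, 143, 2280]);
translate([0, 143, 0]) cube([143, 2354, 2280]);
translate([4607, 143, 0]) cube([143, 2354, 2280]);


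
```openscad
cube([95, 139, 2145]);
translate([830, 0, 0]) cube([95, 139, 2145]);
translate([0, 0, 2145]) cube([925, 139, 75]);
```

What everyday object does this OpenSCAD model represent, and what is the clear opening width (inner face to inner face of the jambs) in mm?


A door frame. The clear opening width is 735 mm.

Two 2145 mm tall posts with a header on top — a door frame. The left jamb is 95 mm wide at x = 0; the right jamb starts at x = 830. The clear opening is 830 − 95 = 735 mm.


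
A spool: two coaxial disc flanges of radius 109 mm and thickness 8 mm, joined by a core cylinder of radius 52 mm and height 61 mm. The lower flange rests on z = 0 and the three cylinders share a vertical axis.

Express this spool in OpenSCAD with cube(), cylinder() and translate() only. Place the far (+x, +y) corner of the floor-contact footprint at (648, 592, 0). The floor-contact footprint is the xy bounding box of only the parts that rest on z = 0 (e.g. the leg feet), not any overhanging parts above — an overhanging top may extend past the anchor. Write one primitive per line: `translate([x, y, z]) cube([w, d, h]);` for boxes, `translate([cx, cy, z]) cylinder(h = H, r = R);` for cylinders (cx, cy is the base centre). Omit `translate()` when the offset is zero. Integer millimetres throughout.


translate([539, 483, 0]) cylinder(h = 8, r = 109);
translate([539, 483, 8]) cylinder(h = 61, r = 52);
translate([539, 483, 69]) cylinder(h = 8, r = 109);


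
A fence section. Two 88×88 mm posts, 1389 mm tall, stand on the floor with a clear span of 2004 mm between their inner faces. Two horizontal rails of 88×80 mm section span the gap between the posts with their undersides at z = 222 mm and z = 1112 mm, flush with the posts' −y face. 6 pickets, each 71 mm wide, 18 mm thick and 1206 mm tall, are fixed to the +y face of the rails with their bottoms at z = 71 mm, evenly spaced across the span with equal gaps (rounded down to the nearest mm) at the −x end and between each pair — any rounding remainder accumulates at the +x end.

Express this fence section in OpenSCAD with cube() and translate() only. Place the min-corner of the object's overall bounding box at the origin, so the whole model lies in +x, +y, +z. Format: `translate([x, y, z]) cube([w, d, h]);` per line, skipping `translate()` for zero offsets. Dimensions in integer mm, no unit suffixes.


cube([88, 88, 1389]);
translate([2092, 0, 0]) cube([88, 88, 1389]);
translate([88, 0, 222]) cube([2004, 88, 80]);
translate([88, 0, 1112]) cube([2004, 88, 80]);
translate([313, 88, 71]) cube([71, 18, 1206]);
translate([609, 88, 71]) cube([71, 18, 1206]);
translate([905, 88, 71]) cube([71, 18, 1206]);
translate([1201, 88, 71]) cube([71, 18, 1206]);
translate([1497, 88, 71]) cube([71, 18, 1206]);
translate([1793, 88, 71]) cube([71, 18, 1206]);


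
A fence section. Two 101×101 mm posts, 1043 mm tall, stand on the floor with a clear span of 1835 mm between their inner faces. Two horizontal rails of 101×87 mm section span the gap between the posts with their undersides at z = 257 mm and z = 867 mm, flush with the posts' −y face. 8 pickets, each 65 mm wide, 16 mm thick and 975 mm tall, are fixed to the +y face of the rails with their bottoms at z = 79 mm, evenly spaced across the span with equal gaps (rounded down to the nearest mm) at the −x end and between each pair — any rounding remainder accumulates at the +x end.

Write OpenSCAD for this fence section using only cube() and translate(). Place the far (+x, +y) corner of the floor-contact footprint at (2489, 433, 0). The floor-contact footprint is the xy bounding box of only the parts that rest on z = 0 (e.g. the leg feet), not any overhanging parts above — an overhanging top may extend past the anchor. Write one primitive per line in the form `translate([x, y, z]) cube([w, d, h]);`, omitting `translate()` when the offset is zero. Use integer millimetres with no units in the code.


translate([452, 332, 0]) cube([101, 101, 1043]);
translate([2388, 332, 0]) cube([101, 101, 1043]);
translate([553, 332, 257]) cube([1835, 101, 87]);
translate([553, 332, 867]) cube([1835, 101, 87]);
translate([699, 433, 79]) cube([65, 16, 975]);
translate([910, 433, 79]) cube([65, 16, 975]);
translate([1121, 433, 79]) cube([65, 16, 975]);
translate([1332, 433, 79]) cube([65, 16, 975]);
translate([1543, 433, 79]) cube([65, 16, 975]);
translate([1754, 433, 79]) cube([65, 16, 975]);
translate([1965, 433, 79]) cube([65, 16, 975]);
translate([2176, 433, 79]) cube([65, 16, 975]);


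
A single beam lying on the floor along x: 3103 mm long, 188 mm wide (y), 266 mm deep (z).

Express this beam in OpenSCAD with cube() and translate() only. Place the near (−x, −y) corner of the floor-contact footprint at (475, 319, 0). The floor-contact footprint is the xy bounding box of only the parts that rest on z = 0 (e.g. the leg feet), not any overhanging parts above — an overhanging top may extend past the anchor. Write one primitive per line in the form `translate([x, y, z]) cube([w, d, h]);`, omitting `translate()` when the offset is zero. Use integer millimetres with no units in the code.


translate([475, 319, 0]) cube([3103, 188, 266]);


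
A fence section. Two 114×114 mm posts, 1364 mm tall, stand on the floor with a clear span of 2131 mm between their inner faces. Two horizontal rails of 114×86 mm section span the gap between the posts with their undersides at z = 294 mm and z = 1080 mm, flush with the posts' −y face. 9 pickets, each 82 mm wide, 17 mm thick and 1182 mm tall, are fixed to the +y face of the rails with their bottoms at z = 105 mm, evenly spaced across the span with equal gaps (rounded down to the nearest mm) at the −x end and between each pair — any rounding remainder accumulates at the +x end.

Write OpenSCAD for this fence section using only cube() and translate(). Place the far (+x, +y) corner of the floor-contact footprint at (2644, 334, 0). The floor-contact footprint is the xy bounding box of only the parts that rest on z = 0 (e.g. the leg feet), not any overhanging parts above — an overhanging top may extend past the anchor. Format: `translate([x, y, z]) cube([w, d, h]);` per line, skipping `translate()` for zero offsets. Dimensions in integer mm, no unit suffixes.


translate([285, 220, 0]) cube([114, 114, 1364]);
translate([2530, 220, 0]) cube([114, 114, 1364]);
translate([399, 220, 294]) cube([2131, 114, 86]);
translate([399, 220, 1080]) cube([2131, 114, 86]);
translate([538, 334, 105]) cube([82, 17, 1182]);
translate([759, 334, 105]) cube([82, 17, 1182]);
translate([980, 334, 105]) cube([82, 17, 1182]);
translate([1201, 334, 105]) cube([82, 17, 1182]);
translate([1422, 334, 105]) cube([82, 17, 1182]);
translate([1643, 334, 105]) cube([82, 17, 1182]);
translate([1864, 334, 105]) cube([82, 17, 1182]);
translate([2085, 334, 105]) cube([82, 17, 1182]);
translate([2306, 334, 105]) cube([82, 17, 1182]);


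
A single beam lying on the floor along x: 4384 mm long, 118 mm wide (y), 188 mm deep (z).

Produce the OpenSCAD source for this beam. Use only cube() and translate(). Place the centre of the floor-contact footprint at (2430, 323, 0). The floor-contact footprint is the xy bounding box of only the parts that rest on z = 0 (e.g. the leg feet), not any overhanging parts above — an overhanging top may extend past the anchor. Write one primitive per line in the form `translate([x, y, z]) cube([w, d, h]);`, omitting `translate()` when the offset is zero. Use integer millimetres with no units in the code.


translate([238, 264, 0]) cube([4384, 118, 188]);


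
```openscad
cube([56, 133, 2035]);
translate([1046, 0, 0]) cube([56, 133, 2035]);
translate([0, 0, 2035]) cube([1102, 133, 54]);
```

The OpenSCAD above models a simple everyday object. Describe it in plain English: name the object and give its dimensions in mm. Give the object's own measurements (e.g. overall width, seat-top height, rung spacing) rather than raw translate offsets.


A door frame. The clear opening is 990 mm wide and 2035 mm high. Two 56 mm wide jambs, 133 mm deep, stand either side of the opening from the floor to the top of the opening. A 54 mm thick head sits across the top of both jambs, spanning the full outside width of the frame.


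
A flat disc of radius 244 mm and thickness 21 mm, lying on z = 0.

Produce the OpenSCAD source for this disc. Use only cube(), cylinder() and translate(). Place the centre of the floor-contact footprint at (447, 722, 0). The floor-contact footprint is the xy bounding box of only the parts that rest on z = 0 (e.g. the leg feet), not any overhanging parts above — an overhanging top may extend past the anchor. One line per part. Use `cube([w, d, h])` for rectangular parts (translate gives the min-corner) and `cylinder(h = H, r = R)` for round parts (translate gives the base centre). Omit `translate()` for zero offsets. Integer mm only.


translate([447, 722, 0]) cylinder(h = 21, r = 244);


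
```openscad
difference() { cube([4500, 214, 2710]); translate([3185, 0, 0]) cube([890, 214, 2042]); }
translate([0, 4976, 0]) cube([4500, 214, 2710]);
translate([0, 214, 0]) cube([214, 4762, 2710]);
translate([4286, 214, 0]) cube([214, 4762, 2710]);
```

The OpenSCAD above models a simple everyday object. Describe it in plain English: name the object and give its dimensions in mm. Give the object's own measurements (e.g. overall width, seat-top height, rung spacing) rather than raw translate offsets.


A single room: four walls, each 2710 mm tall and 214 mm thick, enclosing an outside footprint 4500×5190 mm (x × y), no floor or roof. The front and back walls (−y and +y sides) run the full x-width; the side walls fit between their inner faces. A door opening 890 mm wide and 2042 mm tall is cut through the front wall from the floor up, its −x edge 3185 mm from the wall's −x end.


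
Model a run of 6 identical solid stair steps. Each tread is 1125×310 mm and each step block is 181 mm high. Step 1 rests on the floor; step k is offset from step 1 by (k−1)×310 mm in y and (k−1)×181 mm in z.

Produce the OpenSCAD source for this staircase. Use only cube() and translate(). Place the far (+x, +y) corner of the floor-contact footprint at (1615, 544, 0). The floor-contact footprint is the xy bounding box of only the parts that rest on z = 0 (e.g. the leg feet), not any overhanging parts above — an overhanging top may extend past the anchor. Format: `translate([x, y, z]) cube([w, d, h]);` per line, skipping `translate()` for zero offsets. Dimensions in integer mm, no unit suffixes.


translate([490, 234, 0]) cube([1125, 310, 181]);
translate([490, 544, 181]) cube([1125, 310, 181]);
translate([490, 854, 362]) cube([1125, 310, 181]);
translate([490, 1164, 543]) cube([1125, 310, 181]);
translate([490, 1474, 724]) cube([1125, 310, 181]);
translate([490, 1784, 905]) cube([1125, 310, 181]);


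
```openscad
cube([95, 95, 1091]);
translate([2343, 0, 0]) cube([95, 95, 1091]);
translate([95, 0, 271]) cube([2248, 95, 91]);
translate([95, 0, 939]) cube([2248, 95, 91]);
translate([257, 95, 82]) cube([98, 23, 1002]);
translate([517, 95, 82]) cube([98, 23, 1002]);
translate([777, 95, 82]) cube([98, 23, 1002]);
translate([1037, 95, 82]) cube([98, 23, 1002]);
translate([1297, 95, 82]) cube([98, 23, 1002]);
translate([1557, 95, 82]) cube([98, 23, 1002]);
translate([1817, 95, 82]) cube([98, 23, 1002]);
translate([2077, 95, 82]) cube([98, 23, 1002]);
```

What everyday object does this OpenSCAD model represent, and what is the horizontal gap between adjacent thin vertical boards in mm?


A fence section. The picket gap is 162 mm.

Two posts, two rails, 8 pickets — a fence section. Span 2248 mm holds 8 pickets of 98 mm with 9 equal gaps: ⌊(2248 − 8·98) / 9⌋ = 162 mm.


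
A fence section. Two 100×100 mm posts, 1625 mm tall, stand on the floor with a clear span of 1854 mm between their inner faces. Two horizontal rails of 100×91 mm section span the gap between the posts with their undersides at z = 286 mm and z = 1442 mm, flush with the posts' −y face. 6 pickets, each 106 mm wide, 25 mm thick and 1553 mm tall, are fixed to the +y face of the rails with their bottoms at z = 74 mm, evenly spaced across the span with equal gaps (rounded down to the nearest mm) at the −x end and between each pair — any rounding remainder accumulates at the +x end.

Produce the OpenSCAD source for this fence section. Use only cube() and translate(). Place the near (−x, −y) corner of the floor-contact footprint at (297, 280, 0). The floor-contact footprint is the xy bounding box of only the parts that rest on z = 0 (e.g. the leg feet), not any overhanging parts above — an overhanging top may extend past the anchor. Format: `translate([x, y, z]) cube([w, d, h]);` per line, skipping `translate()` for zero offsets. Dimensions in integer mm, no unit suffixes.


translate([297, 280, 0]) cube([100, 100, 1625]);
translate([2251, 280, 0]) cube([100, 100, 1625]);
translate([397, 280, 286]) cube([1854, 100, 91]);
translate([397, 280, 1442]) cube([1854, 100, 91]);
translate([571, 380, 74]) cube([106, 25, 1553]);
translate([851, 380, 74]) cube([106, 25, 1553]);
translate([1131, 380, 74]) cube([106, 25, 1553]);
translate([1411, 380, 74]) cube([106, 25, 1553]);
translate([1691, 380, 74]) cube([106, 25, 1553]);
translate([1971, 380, 74]) cube([106, 25, 1553]);


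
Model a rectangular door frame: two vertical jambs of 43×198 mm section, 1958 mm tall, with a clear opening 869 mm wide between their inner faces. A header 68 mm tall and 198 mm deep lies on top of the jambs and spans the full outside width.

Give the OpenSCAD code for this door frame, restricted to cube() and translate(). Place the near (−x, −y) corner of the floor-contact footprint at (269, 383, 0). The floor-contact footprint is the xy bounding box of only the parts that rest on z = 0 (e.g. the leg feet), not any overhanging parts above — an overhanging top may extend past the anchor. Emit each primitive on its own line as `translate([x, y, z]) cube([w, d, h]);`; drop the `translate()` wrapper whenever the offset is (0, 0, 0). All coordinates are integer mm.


translate([269, 383, 0]) cube([43, 198, 1958]);
translate([1181, 383, 0]) cube([43, 198, 1958]);
translate([269, 383, 1958]) cube([955, 198, 68]);


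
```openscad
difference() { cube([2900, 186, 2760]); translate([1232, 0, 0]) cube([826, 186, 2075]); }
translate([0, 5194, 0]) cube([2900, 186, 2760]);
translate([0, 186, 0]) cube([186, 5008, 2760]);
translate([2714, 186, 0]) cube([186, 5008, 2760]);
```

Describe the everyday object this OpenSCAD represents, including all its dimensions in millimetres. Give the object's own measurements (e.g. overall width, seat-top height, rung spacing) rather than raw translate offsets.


A single room: four walls, each 2760 mm tall and 186 mm thick, enclosing an outside footprint 2900×5380 mm (x × y), no floor or roof. The front and back walls (−y and +y sides) run the full x-width; the side walls fit between their inner faces. A door opening 826 mm wide and 2075 mm tall is cut through the front wall from the floor up, its −x edge 1232 mm from the wall's −x end.


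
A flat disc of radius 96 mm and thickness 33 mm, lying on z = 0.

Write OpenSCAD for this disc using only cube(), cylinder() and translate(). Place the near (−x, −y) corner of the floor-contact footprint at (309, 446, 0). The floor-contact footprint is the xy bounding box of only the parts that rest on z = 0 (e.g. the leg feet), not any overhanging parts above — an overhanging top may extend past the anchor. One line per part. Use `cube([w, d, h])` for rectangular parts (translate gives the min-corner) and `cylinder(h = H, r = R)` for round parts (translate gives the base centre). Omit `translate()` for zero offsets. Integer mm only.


translate([405, 542, 0]) cylinder(h = 33, r = 96);


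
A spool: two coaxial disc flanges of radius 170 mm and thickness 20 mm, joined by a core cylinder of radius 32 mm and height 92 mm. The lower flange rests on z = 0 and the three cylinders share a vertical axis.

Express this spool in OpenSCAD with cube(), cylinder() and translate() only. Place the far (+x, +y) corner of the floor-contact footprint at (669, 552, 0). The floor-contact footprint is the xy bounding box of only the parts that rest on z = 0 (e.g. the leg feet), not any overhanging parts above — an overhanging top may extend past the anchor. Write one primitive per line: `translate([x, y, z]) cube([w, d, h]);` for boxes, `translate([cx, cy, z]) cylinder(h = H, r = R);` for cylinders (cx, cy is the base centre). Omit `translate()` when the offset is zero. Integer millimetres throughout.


translate([499, 382, 0]) cylinder(h = 20, r = 170);
translate([499, 382, 20]) cylinder(h = 92, r = 32);
translate([499, 382, 112]) cylinder(h = 20, r = 170);


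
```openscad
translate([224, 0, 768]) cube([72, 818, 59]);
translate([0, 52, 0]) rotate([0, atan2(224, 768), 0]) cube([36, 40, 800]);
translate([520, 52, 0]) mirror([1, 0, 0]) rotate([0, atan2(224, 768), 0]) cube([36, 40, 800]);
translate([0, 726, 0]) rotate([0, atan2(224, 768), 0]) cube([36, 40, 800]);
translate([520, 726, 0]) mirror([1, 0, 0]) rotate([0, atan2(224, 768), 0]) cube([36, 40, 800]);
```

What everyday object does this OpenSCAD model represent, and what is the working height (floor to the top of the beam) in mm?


A sawhorse. The overall height is 827 mm.

A beam across two mirrored pairs of raked legs — a sawhorse. The beam's underside is at z = 768 (matching the legs' vertical rise in atan2(224, 768)) and the beam is 59 mm tall, so its top is at 768 + 59 = 827 mm. The raked legs top out at the beam's underside, so that is the highest point.


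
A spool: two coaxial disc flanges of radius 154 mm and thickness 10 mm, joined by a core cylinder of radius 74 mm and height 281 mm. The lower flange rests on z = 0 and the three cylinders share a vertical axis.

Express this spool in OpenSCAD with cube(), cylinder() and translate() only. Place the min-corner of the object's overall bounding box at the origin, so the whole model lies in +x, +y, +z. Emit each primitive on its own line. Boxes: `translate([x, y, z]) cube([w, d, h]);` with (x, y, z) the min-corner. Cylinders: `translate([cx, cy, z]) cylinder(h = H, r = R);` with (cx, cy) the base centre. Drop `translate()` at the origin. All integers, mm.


translate([154, 154, 0]) cylinder(h = 10, r = 154);
translate([154, 154, 10]) cylinder(h = 281, r = 74);
translate([154, 154, 291]) cylinder(h = 10, r = 154);


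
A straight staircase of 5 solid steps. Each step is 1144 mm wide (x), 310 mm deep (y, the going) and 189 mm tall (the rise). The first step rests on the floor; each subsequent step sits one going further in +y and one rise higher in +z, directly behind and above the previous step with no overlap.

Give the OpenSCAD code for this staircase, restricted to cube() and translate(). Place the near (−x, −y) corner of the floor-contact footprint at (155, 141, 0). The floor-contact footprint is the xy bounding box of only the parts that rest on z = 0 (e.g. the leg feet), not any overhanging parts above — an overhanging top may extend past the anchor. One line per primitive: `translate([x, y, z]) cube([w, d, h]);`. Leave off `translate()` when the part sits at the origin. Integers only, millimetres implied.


translate([155, 141, 0]) cube([1144, 310, 189]);
translate([155, 451, 189]) cube([1144, 310, 189]);
translate([155, 761, 378]) cube([1144, 310, 189]);
translate([155, 1071, 567]) cube([1144, 310, 189]);
translate([155, 1381, 756]) cube([1144, 310, 189]);


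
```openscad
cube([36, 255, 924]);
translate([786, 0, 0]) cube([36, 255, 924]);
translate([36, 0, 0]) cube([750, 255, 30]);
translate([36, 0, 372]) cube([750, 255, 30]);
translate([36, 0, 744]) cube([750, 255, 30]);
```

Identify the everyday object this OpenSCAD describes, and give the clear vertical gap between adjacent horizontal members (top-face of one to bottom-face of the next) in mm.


A bookshelf. The clear shelf gap is 342 mm.

Two tall side panels with 3 horizontal boards between them — a bookshelf. The first two shelf undersides are at z = 0 and z = 372; with shelf thickness 30, the clear gap is 372 − 0 − 30 = 342 mm.


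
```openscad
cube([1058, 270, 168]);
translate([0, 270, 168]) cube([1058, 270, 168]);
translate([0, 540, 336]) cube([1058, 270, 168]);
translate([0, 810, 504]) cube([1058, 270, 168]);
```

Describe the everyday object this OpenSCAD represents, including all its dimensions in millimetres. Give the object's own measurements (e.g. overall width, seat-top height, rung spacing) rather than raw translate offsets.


A straight staircase of 4 solid steps. Each step is 1058 mm wide (x), 270 mm deep (y, the going) and 168 mm tall (the rise). The first step rests on the floor; each subsequent step sits one going further in +y and one rise higher in +z, directly behind and above the previous step with no overlap.


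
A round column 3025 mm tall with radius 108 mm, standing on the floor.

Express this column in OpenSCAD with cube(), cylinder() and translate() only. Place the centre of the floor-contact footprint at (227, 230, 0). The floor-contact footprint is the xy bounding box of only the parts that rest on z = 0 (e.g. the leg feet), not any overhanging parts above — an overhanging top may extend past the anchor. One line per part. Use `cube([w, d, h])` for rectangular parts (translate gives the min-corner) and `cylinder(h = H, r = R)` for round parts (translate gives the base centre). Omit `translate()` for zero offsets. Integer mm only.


translate([227, 230, 0]) cylinder(h = 3025, r = 108);


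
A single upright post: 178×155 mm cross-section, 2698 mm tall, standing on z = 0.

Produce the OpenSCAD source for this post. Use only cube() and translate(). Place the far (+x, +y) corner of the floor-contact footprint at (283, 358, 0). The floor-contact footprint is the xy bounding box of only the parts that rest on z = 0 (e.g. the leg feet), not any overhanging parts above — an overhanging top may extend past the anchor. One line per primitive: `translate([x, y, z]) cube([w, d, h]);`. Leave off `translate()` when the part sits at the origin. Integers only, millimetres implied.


translate([105, 203, 0]) cube([178, 155, 2698]);


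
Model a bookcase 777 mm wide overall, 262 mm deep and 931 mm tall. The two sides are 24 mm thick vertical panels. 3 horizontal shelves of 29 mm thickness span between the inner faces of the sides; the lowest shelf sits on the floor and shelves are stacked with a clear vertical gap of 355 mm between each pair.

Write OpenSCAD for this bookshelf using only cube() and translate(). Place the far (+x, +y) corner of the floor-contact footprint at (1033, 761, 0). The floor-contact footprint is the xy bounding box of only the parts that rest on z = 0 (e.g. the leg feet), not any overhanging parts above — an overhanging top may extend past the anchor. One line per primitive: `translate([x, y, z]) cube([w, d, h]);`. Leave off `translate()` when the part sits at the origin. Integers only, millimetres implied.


translate([256, 499, 0]) cube([24, 262, 931]);
translate([1009, 499, 0]) cube([24, 262, 931]);
translate([280, 499, 0]) cube([729, 262, 29]);
translate([280, 499, 384]) cube([729, 262, 29]);
translate([280, 499, 768]) cube([729, 262, 29]);


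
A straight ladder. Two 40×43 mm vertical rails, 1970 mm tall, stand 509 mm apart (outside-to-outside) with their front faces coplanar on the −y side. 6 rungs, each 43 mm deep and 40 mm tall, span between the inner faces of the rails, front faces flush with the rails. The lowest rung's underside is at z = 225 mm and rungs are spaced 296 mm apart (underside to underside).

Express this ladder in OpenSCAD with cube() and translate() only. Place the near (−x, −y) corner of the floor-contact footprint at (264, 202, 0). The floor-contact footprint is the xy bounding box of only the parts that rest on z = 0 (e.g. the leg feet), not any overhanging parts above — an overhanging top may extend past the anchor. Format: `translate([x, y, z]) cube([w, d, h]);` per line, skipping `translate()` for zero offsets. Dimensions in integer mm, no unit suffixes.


// rung span = 509 - 2*40 = 429
// rung[k] z = 225 + k*296
translate([264, 202, 0]) cube([40, 43, 1970]);
translate([733, 202, 0]) cube([40, 43, 1970]);
translate([304, 202, 225]) cube([429, 43, 40]);
translate([304, 202, 521]) cube([429, 43, 40]);
translate([304, 202, 817]) cube([429, 43, 40]);
translate([304, 202, 1113]) cube([429, 43, 40]);
translate([304, 202, 1409]) cube([429, 43, 40]);
translate([304, 202, 1705]) cube([429, 43, 40]);


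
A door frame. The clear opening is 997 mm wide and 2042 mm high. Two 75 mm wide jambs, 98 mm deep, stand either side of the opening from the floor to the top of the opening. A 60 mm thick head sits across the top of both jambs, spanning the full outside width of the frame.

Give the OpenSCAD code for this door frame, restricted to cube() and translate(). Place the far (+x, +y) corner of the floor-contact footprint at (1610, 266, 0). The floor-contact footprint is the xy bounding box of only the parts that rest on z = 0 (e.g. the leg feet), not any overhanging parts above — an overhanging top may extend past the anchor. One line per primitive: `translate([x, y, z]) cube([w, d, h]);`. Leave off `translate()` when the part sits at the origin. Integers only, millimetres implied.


translate([463, 168, 0]) cube([75, 98, 2042]);
translate([1535, 168, 0]) cube([75, 98, 2042]);
translate([463, 168, 2042]) cube([1147, 98, 60]);


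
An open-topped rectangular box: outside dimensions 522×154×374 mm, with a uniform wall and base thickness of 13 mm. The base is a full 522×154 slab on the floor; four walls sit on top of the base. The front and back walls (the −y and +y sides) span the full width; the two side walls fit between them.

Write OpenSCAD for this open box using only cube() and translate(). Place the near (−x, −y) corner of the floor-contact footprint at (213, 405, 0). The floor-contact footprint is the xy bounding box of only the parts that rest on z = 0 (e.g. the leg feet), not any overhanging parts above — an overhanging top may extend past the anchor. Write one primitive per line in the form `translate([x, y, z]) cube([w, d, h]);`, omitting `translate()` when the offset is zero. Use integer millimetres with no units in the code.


translate([213, 405, 0]) cube([522, 154, 13]);
translate([213, 405, 13]) cube([522, 13, 361]);
translate([213, 546, 13]) cube([522, 13, 361]);
translate([213, 418, 13]) cube([13, 128, 361]);
translate([722, 418, 13]) cube([13, 128, 361]);


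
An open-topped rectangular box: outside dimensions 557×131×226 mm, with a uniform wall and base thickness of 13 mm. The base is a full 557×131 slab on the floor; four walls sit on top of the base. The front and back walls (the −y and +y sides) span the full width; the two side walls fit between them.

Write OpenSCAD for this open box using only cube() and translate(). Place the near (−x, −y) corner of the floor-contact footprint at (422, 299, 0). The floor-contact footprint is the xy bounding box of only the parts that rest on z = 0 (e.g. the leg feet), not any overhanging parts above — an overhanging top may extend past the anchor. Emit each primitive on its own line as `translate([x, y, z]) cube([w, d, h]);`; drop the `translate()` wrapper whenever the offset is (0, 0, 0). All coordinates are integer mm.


translate([422, 299, 0]) cube([557, 131, 13]);
translate([422, 299, 13]) cube([557, 13, 213]);
translate([422, 417, 13]) cube([557, 13, 213]);
translate([422, 312, 13]) cube([13, 105, 213]);
translate([966, 312, 13]) cube([13, 105, 213]);


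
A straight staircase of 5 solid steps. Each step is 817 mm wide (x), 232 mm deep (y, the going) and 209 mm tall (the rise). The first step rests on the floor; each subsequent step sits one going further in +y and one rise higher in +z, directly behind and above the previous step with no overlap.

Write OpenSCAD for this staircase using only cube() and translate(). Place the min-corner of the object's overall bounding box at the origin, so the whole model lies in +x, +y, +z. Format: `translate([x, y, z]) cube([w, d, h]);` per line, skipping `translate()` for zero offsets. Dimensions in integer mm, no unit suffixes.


cube([817, 232, 209]);
translate([0, 232, 209]) cube([817, 232, 209]);
translate([0, 464, 418]) cube([817, 232, 209]);
translate([0, 696, 627]) cube([817, 232, 209]);
translate([0, 928, 836]) cube([817, 232, 209]);


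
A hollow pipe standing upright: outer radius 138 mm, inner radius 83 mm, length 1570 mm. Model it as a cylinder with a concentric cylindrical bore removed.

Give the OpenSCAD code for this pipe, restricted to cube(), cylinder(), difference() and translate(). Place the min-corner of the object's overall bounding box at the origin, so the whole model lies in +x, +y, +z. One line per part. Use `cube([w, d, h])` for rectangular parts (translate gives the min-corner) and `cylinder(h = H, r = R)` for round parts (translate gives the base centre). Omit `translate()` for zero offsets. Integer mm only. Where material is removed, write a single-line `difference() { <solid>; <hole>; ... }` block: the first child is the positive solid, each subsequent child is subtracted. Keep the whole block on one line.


difference() { translate([138, 138, 0]) cylinder(h = 1570, r = 138); translate([138, 138, 0]) cylinder(h = 1570, r = 83); }
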